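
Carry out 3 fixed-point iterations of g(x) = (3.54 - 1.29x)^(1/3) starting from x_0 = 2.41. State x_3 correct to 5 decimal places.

x_1 = g(2.410000) = 0.755427
x_2 = g(0.755427) = 1.368960
x_3 = g(1.368960) = 1.210565

1.21056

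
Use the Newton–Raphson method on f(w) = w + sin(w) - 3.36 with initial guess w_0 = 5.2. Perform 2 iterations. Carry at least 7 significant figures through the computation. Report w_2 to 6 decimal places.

f'(w) = 1 + cos(w)
w_0 = 5.200000: f = 0.956545, f' = 1.468517 → w_1 = 5.200000 - (0.956545)/(1.468517) = 4.548632
w_1 = 4.548632: f = 0.202010, f' = 0.836974 → w_2 = 4.548632 - (0.202010)/(0.836974) = 4.307274

4.307274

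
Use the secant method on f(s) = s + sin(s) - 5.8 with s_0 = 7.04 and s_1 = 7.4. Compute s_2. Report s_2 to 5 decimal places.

f(s_0) = 1.926609, f(s_1) = 2.498708
s_2 = 7.400000 - (2.498708)·(7.400000 - 7.040000)/(2.498708 - (1.926609)) = 5.827659; f(s_2) = -0.412277

5.82766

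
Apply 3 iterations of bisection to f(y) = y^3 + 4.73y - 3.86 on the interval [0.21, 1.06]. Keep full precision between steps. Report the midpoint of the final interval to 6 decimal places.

0.688125

f(0.210000) = -2.857439, f(1.060000) = 2.344816 (opposite signs)
step 1: m = 0.635000, f(m) = -0.600402 < 0 → root in [0.635000, 1.060000]
step 2: m = 0.847500, f(m) = 0.757397 > 0 → root in [0.635000, 0.847500]
step 3: m = 0.741250, f(m) = 0.053393 > 0 → root in [0.635000, 0.741250]
Midpoint of [0.635000, 0.741250] = 0.688125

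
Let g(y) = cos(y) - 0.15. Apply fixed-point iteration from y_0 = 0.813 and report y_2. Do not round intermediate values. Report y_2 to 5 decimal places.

y_1 = g(0.813000) = 0.537322
y_2 = g(0.537322) = 0.709082

0.70908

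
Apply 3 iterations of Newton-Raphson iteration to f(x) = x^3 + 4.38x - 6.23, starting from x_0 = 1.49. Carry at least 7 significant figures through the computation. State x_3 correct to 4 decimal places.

1.1101

Newton update: x ← x − f(x)/f'(x).
f'(x) = 3x^2 + 4.38
x_0 = 1.490000: f = 3.604149, f' = 11.040300 → x_1 = 1.490000 - (3.604149)/(11.040300) = 1.163546
x_1 = 1.163546: f = 0.441587, f' = 8.441519 → x_2 = 1.163546 - (0.441587)/(8.441519) = 1.111235
x_2 = 1.111235: f = 0.009409, f' = 8.084528 → x_3 = 1.111235 - (0.009409)/(8.084528) = 1.110071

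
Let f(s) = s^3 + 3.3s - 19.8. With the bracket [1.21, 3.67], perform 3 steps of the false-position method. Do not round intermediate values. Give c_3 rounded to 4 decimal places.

f(1.210000) = -14.035439, f(3.670000) = 41.741863
step 1: c = 1.829018, f(c) = -7.645608 < 0 → new bracket [1.829018, 3.670000]
step 2: c = 2.114018, f(c) = -3.376036 < 0 → new bracket [2.114018, 3.670000]
step 3: c = 2.230448, f(c) = -1.343274 < 0 → new bracket [2.230448, 3.670000]

2.2304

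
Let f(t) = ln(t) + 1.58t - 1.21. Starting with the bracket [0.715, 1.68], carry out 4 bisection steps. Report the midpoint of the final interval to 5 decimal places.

0.86578

f(0.715000) = -0.415773, f(1.680000) = 1.963194 (opposite signs)
step 1: m = 1.197500, f(m) = 0.862286 > 0 → root in [0.715000, 1.197500]
step 2: m = 0.956250, f(m) = 0.256139 > 0 → root in [0.715000, 0.956250]
step 3: m = 0.835625, f(m) = -0.069288 < 0 → root in [0.835625, 0.956250]
step 4: m = 0.895938, f(m) = 0.095697 > 0 → root in [0.835625, 0.895938]
Midpoint of [0.835625, 0.895938] = 0.865781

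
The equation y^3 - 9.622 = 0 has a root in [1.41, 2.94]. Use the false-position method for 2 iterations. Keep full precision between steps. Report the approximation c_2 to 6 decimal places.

2.045267

f(1.410000) = -6.818779, f(2.940000) = 15.790184
step 1: c = 1.871442, f(c) = -3.067655 < 0 → new bracket [1.871442, 2.940000]
step 2: c = 2.045267, f(c) = -1.066403 < 0 → new bracket [2.045267, 2.940000]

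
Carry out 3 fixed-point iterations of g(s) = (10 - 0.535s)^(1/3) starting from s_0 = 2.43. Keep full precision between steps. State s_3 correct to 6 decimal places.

s_1 = g(2.430000) = 2.056706
s_2 = g(2.056706) = 2.072325
s_3 = g(2.072325) = 2.071676

2.071676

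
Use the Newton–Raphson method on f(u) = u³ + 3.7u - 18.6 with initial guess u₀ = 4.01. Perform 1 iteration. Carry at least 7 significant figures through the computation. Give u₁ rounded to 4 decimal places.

2.8410

f'(u) = 3u² + 3.7
u_0 = 4.010000: f = 60.718201, f' = 51.940300 → u_1 = 4.010000 - (60.718201)/(51.940300) = 2.841000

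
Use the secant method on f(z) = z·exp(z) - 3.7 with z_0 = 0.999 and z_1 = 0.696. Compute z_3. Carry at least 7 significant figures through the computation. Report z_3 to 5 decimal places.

1.13494

Secant update: z_(k+1) = z_k − f(z_k)·(z_k − z_(k-1))/(f(z_k) − f(z_(k-1))).
f(z_0) = -0.987151, f(z_1) = -2.304023
z_2 = 0.696000 - (-2.304023)·(0.696000 - 0.999000)/(-2.304023 - (-0.987151)) = 1.226134; f(z_2) = 0.478700
z_3 = 1.226134 - (0.478700)·(1.226134 - 0.696000)/(0.478700 - (-2.304023)) = 1.134937; f(z_3) = -0.169234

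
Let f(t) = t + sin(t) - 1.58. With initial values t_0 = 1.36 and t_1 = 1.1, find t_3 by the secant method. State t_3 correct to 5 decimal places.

Secant update: t_(k+1) = t_k − f(t_k)·(t_k − t_(k-1))/(f(t_k) − f(t_(k-1))).
f(t_0) = 0.757865, f(t_1) = 0.411207
t_2 = 1.100000 - (0.411207)·(1.100000 - 1.360000)/(0.411207 - (0.757865)) = 0.791586; f(t_2) = -0.076945
t_3 = 0.791586 - (-0.076945)·(0.791586 - 1.100000)/(-0.076945 - (0.411207)) = 0.840200; f(t_3) = 0.004976

0.84020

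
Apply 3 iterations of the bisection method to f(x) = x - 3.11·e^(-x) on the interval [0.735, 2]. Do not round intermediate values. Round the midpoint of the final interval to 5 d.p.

f(0.735000) = -0.756262, f(2.000000) = 1.579107 (opposite signs)
step 1: m = 1.367500, f(m) = 0.575249 > 0 → root in [0.735000, 1.367500]
step 2: m = 1.051250, f(m) = -0.035697 < 0 → root in [1.051250, 1.367500]
step 3: m = 1.209375, f(m) = 0.281402 > 0 → root in [1.051250, 1.209375]
Midpoint of [1.051250, 1.209375] = 1.130313

1.13031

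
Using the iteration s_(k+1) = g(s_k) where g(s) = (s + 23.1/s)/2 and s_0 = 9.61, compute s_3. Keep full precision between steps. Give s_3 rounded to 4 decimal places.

s_1 = g(9.610000) = 6.006873
s_2 = g(6.006873) = 4.926234
s_3 = g(4.926234) = 4.807707

4.8077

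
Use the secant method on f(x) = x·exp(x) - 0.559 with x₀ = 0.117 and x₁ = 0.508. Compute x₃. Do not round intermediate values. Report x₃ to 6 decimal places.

f(x_0) = -0.427478, f(x_1) = 0.285278
x_2 = 0.508000 - (0.285278)·(0.508000 - 0.117000)/(0.285278 - (-0.427478)) = 0.351504; f(x_2) = -0.059442
x_3 = 0.351504 - (-0.059442)·(0.351504 - 0.508000)/(-0.059442 - (0.285278)) = 0.378489; f(x_3) = -0.006377

0.378489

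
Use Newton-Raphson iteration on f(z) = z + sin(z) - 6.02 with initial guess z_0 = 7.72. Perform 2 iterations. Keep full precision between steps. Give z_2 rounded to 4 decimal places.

6.2755

f'(z) = 1 + cos(z)
z_0 = 7.720000: f = 2.691038, f' = 1.133581 → z_1 = 7.720000 - (2.691038)/(1.133581) = 5.346074
z_1 = 5.346074: f = -1.479777, f' = 1.592118 → z_2 = 5.346074 - (-1.479777)/(1.592118) = 6.275513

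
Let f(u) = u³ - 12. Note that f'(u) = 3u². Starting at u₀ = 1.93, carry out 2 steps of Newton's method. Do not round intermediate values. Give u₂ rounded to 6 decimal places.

u_0 = 1.930000: f = -4.810943, f' = 11.174700 → u_1 = 1.930000 - (-4.810943)/(11.174700) = 2.360521
u_1 = 2.360521: f = 1.152963, f' = 16.716178 → u_2 = 2.360521 - (1.152963)/(16.716178) = 2.291548

2.291548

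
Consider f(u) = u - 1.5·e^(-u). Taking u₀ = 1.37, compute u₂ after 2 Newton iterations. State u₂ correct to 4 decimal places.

Newton update: u ← u − f(u)/f'(u).
f'(u) = 1 + 1.5·e^(-u)
u_0 = 1.370000: f = 0.988840, f' = 1.381160 → u_1 = 1.370000 - (0.988840)/(1.381160) = 0.654052
u_1 = 0.654052: f = -0.125851, f' = 1.779902 → u_2 = 0.654052 - (-0.125851)/(1.779902) = 0.724758

0.7248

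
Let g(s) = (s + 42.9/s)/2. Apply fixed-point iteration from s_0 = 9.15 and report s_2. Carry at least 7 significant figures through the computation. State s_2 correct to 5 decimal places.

s_1 = g(9.150000) = 6.919262
s_2 = g(6.919262) = 6.559673

6.55967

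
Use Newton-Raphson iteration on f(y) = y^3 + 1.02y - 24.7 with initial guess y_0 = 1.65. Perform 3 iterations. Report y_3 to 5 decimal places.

2.80650

Newton update: y ← y − f(y)/f'(y).
f'(y) = 3y^2 + 1.02
y_0 = 1.650000: f = -18.524875, f' = 9.187500 → y_1 = 1.650000 - (-18.524875)/(9.187500) = 3.666313
y_1 = 3.666313: f = 28.321669, f' = 41.345551 → y_2 = 3.666313 - (28.321669)/(41.345551) = 2.981314
y_2 = 2.981314: f = 4.839547, f' = 27.684695 → y_3 = 2.981314 - (4.839547)/(27.684695) = 2.806504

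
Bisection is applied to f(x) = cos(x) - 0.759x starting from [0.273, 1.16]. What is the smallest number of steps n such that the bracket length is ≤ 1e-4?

14

Initial width b − a = 1.16 − 0.273 = 0.887000.
After n steps the width is (b−a)/2^n; need (b−a)/2^n ≤ 1e-4.
So n ≥ log₂(0.887000/1e-4) = log₂(8870.0000) ≈ 13.1147.
Hence n = 14.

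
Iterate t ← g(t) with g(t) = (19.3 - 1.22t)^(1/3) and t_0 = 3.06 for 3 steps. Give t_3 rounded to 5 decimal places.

2.53080

t_1 = g(3.060000) = 2.496892
t_2 = g(2.496892) = 2.533095
t_3 = g(2.533095) = 2.530799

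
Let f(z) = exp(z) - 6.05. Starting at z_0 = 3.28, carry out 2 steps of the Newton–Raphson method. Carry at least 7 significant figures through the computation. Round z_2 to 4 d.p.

2.0005

f'(z) = exp(z)
z_0 = 3.280000: f = 20.525773, f' = 26.575773 → z_1 = 3.280000 - (20.525773)/(26.575773) = 2.507651
z_1 = 2.507651: f = 6.226059, f' = 12.276059 → z_2 = 2.507651 - (6.226059)/(12.276059) = 2.000480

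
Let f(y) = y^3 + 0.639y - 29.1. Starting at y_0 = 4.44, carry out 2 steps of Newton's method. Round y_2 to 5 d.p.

3.05269

Newton update: y ← y − f(y)/f'(y).
f'(y) = 3y^2 + 0.639
y_0 = 4.440000: f = 61.265544, f' = 59.779800 → y_1 = 4.440000 - (61.265544)/(59.779800) = 3.415146
y_1 = 3.415146: f = 12.913899, f' = 35.628675 → y_2 = 3.415146 - (12.913899)/(35.628675) = 3.052688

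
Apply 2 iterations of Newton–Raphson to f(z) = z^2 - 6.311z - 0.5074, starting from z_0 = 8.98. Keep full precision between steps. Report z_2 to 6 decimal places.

6.433885

f'(z) = 2z - 6.311
z_0 = 8.980000: f = 23.460220, f' = 11.649000 → z_1 = 8.980000 - (23.460220)/(11.649000) = 6.966074
z_1 = 6.966074: f = 4.055897, f' = 7.621149 → z_2 = 6.966074 - (4.055897)/(7.621149) = 6.433885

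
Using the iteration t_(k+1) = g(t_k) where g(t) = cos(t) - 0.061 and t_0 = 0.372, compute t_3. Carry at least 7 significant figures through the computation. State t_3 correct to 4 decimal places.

0.7736

t_1 = g(0.372000) = 0.870602
t_2 = g(0.870602) = 0.583366
t_3 = g(0.583366) = 0.773613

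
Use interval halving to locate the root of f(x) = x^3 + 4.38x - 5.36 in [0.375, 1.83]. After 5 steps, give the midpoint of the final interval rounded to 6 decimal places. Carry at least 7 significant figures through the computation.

f(0.375000) = -3.664766, f(1.830000) = 8.783887 (opposite signs)
step 1: m = 1.102500, f(m) = 0.809046 > 0 → root in [0.375000, 1.102500]
step 2: m = 0.738750, f(m) = -1.721101 < 0 → root in [0.738750, 1.102500]
step 3: m = 0.920625, f(m) = -0.547386 < 0 → root in [0.920625, 1.102500]
step 4: m = 1.011563, f(m) = 0.105734 > 0 → root in [0.920625, 1.011563]
step 5: m = 0.966094, f(m) = -0.226818 < 0 → root in [0.966094, 1.011563]
Midpoint of [0.966094, 1.011563] = 0.988828

0.988828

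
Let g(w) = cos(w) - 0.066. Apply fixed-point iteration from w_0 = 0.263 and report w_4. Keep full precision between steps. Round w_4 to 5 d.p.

0.64250

w_1 = g(0.263000) = 0.899614
w_2 = g(0.899614) = 0.555912
w_3 = g(0.555912) = 0.783420
w_4 = g(0.783420) = 0.642505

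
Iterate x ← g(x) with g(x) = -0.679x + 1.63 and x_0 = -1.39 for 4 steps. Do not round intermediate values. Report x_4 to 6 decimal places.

x_1 = g(-1.390000) = 2.573810
x_2 = g(2.573810) = -0.117617
x_3 = g(-0.117617) = 1.709862
x_4 = g(1.709862) = 0.469004

0.469004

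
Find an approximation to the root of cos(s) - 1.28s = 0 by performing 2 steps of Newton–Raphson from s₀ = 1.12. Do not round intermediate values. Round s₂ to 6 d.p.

f'(s) = -sin(s) - 1.28
s_0 = 1.120000: f = -0.997918, f' = -2.180100 → s_1 = 1.120000 - (-0.997918)/(-2.180100) = 0.662261
s_1 = 0.662261: f = -0.059090, f' = -1.894901 → s_2 = 0.662261 - (-0.059090)/(-1.894901) = 0.631077

0.631077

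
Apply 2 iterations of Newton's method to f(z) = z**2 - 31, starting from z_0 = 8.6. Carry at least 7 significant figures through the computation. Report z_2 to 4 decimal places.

5.5912

Newton update: z ← z − f(z)/f'(z).
f'(z) = 2z
z_0 = 8.600000: f = 42.960000, f' = 17.200000 → z_1 = 8.600000 - (42.960000)/(17.200000) = 6.102326
z_1 = 6.102326: f = 6.238378, f' = 12.204651 → z_2 = 6.102326 - (6.238378)/(12.204651) = 5.591178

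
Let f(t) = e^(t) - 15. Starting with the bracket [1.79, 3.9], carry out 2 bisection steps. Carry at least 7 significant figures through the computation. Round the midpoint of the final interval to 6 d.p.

2.581250

f(1.790000) = -9.010548, f(3.900000) = 34.402449 (opposite signs)
step 1: m = 2.845000, f(m) = 2.201559 > 0 → root in [1.790000, 2.845000]
step 2: m = 2.317500, f(m) = -4.849733 < 0 → root in [2.317500, 2.845000]
Midpoint of [2.317500, 2.845000] = 2.581250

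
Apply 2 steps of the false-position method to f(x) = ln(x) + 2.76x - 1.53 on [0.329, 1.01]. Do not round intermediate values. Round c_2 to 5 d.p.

f(0.329000) = -1.733658, f(1.010000) = 1.267550
step 1: c = 0.722382, f(c) = 0.138573 > 0 → new bracket [0.329000, 0.722382]
step 2: c = 0.693266, f(c) = 0.017072 > 0 → new bracket [0.329000, 0.693266]

0.69327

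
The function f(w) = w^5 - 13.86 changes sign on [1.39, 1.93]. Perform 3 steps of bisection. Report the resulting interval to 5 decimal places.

[1.66000, 1.72750]

f(1.390000) = -8.671116, f(1.930000) = 12.918518 (opposite signs)
step 1: m = 1.660000, f(m) = -1.255070 < 0 → root in [1.660000, 1.930000]
step 2: m = 1.795000, f(m) = 4.774694 > 0 → root in [1.660000, 1.795000]
step 3: m = 1.727500, f(m) = 1.524744 > 0 → root in [1.660000, 1.727500]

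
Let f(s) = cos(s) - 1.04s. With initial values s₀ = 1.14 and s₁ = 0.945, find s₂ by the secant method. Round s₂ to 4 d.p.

0.7363

f(s_0) = -0.768005, f(s_1) = -0.397057
s_2 = 0.945000 - (-0.397057)·(0.945000 - 1.140000)/(-0.397057 - (-0.768005)) = 0.736275; f(s_2) = -0.024751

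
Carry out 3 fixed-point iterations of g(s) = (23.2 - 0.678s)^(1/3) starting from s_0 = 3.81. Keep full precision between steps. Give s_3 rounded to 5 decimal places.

2.77284

s_1 = g(3.810000) = 2.742041
s_2 = g(2.742041) = 2.773773
s_3 = g(2.773773) = 2.772840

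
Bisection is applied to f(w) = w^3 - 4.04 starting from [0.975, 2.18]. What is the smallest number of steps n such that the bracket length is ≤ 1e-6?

Initial width b − a = 2.18 − 0.975 = 1.205000.
After n steps the width is (b−a)/2^n; need (b−a)/2^n ≤ 1e-6.
So n ≥ log₂(1.205000/1e-6) = log₂(1205000.0000) ≈ 20.2006.
Hence n = 21.

21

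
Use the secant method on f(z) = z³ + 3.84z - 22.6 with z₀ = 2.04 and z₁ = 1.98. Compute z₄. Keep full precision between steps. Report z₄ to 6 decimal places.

2.378871

f(z_0) = -6.276736, f(z_1) = -7.234408
z_2 = 1.980000 - (-7.234408)·(1.980000 - 2.040000)/(-7.234408 - (-6.276736)) = 2.433250; f(z_2) = 1.150229
z_3 = 2.433250 - (1.150229)·(2.433250 - 1.980000)/(1.150229 - (-7.234408)) = 2.371072; f(z_3) = -0.164968
z_4 = 2.371072 - (-0.164968)·(2.371072 - 2.433250)/(-0.164968 - (1.150229)) = 2.378871; f(z_4) = -0.003046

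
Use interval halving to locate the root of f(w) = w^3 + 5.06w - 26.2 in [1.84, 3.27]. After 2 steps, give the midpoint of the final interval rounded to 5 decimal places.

2.37625

f(1.840000) = -10.660096, f(3.270000) = 25.311983 (opposite signs)
step 1: m = 2.555000, f(m) = 3.407404 > 0 → root in [1.840000, 2.555000]
step 2: m = 2.197500, f(m) = -4.468909 < 0 → root in [2.197500, 2.555000]
Midpoint of [2.197500, 2.555000] = 2.376250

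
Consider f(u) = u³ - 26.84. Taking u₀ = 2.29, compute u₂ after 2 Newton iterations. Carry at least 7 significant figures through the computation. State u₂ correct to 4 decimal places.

3.0112

Newton update: u ← u − f(u)/f'(u).
f'(u) = 3u²
u_0 = 2.290000: f = -14.831011, f' = 15.732300 → u_1 = 2.290000 - (-14.831011)/(15.732300) = 3.232711
u_1 = 3.232711: f = 6.943186, f' = 31.351260 → u_2 = 3.232711 - (6.943186)/(31.351260) = 3.011247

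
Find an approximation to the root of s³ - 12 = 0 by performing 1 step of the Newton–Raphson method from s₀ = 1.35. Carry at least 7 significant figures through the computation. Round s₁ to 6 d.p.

f'(s) = 3s²
s_0 = 1.350000: f = -9.539625, f' = 5.467500 → s_1 = 1.350000 - (-9.539625)/(5.467500) = 3.094787

3.094787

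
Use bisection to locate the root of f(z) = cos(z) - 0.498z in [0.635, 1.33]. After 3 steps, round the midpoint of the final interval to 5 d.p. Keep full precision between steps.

1.02594

f(0.635000) = 0.488842, f(1.330000) = -0.423864 (opposite signs)
step 1: m = 0.982500, f(m) = 0.065660 > 0 → root in [0.982500, 1.330000]
step 2: m = 1.156250, f(m) = -0.173038 < 0 → root in [0.982500, 1.156250]
step 3: m = 1.069375, f(m) = -0.051876 < 0 → root in [0.982500, 1.069375]
Midpoint of [0.982500, 1.069375] = 1.025937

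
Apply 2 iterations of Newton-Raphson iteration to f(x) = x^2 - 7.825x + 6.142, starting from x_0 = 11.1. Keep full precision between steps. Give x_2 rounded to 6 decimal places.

7.111243

Newton update: x ← x − f(x)/f'(x).
f'(x) = 2x - 7.825
x_0 = 11.100000: f = 42.494500, f' = 14.375000 → x_1 = 11.100000 - (42.494500)/(14.375000) = 8.143861
x_1 = 8.143861: f = 8.738759, f' = 8.462722 → x_2 = 8.143861 - (8.738759)/(8.462722) = 7.111243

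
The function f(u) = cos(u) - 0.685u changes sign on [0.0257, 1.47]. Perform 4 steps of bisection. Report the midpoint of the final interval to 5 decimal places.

f(0.025700) = 0.982065, f(1.470000) = -0.906324 (opposite signs)
step 1: m = 0.747850, f(m) = 0.220875 > 0 → root in [0.747850, 1.470000]
step 2: m = 1.108925, f(m) = -0.313989 < 0 → root in [0.747850, 1.108925]
step 3: m = 0.928387, f(m) = -0.036820 < 0 → root in [0.747850, 0.928387]
step 4: m = 0.838119, f(m) = 0.094751 > 0 → root in [0.838119, 0.928387]
Midpoint of [0.838119, 0.928387] = 0.883253

0.88325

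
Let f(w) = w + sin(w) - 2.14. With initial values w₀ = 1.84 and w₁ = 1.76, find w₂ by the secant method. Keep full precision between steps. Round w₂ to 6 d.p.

f(w_0) = 0.663983, f(w_1) = 0.602154
w_2 = 1.760000 - (0.602154)·(1.760000 - 1.840000)/(0.602154 - (0.663983)) = 0.980874; f(w_2) = -0.328142

0.980874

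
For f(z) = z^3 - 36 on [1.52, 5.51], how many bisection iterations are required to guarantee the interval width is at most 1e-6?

Initial width b − a = 5.51 − 1.52 = 3.990000.
After n steps the width is (b−a)/2^n; need (b−a)/2^n ≤ 1e-6.
So n ≥ log₂(3.990000/1e-6) = log₂(3990000.0000) ≈ 21.9280.
Hence n = 22.

22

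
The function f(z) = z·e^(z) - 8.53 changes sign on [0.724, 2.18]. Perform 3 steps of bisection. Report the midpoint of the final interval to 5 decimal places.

1.72500

f(0.724000) = -7.036629, f(2.180000) = 10.754948 (opposite signs)
step 1: m = 1.452000, f(m) = -2.327565 < 0 → root in [1.452000, 2.180000]
step 2: m = 1.816000, f(m) = 2.633352 > 0 → root in [1.452000, 1.816000]
step 3: m = 1.634000, f(m) = -0.156843 < 0 → root in [1.634000, 1.816000]
Midpoint of [1.634000, 1.816000] = 1.725000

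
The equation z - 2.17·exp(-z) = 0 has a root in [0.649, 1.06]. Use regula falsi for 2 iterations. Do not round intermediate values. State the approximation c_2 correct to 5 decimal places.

0.89116

f(0.649000) = -0.484973, f(1.060000) = 0.308191
step 1: c = 0.900302, f(c) = 0.018313 > 0 → new bracket [0.649000, 0.900302]
step 2: c = 0.891158, f(c) = 0.001067 > 0 → new bracket [0.649000, 0.891158]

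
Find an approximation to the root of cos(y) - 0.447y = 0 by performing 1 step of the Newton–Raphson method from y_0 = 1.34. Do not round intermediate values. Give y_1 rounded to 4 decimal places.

f'(y) = -sin(y) - 0.447
y_0 = 1.340000: f = -0.370227, f' = -1.420485 → y_1 = 1.340000 - (-0.370227)/(-1.420485) = 1.079366

1.0794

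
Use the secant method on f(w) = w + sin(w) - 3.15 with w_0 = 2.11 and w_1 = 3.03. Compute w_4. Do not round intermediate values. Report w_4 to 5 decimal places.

Secant update: w_(k+1) = w_k − f(w_k)·(w_k − w_(k-1))/(f(w_k) − f(w_(k-1))).
f(w_0) = -0.181882, f(w_1) = -0.008639
w_2 = 3.030000 - (-0.008639)·(3.030000 - 2.110000)/(-0.008639 - (-0.181882)) = 3.075876; f(w_2) = -0.008455
w_3 = 3.075876 - (-0.008455)·(3.075876 - 3.030000)/(-0.008455 - (-0.008639)) = 5.181850; f(w_3) = 1.140038
w_4 = 5.181850 - (1.140038)·(5.181850 - 3.075876)/(1.140038 - (-0.008455)) = 3.091379; f(w_4) = -0.008428

3.09138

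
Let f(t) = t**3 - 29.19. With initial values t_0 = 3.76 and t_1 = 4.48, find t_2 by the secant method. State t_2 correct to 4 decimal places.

3.2905

f(t_0) = 23.967376, f(t_1) = 60.725392
t_2 = 4.480000 - (60.725392)·(4.480000 - 3.760000)/(60.725392 - (23.967376)) = 3.290537; f(t_2) = 6.438745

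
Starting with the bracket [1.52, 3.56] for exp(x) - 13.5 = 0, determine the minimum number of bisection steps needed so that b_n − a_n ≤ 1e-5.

18

Initial width b − a = 3.56 − 1.52 = 2.040000.
After n steps the width is (b−a)/2^n; need (b−a)/2^n ≤ 1e-5.
So n ≥ log₂(2.040000/1e-5) = log₂(204000.0000) ≈ 17.6382.
Hence n = 18.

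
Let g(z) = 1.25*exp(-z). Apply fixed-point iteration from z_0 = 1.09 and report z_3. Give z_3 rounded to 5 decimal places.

z_1 = g(1.090000) = 0.420271
z_2 = g(0.420271) = 0.821086
z_3 = g(0.821086) = 0.549942

0.54994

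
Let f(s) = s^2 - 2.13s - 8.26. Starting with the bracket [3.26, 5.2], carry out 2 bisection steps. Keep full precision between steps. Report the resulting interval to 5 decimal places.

[3.74500, 4.23000]

f(3.260000) = -4.576200, f(5.200000) = 7.704000 (opposite signs)
step 1: m = 4.230000, f(m) = 0.623000 > 0 → root in [3.260000, 4.230000]
step 2: m = 3.745000, f(m) = -2.211825 < 0 → root in [3.745000, 4.230000]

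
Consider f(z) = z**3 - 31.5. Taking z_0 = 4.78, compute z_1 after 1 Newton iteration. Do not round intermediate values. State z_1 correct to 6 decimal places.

f'(z) = 3z**2
z_0 = 4.780000: f = 77.715352, f' = 68.545200 → z_1 = 4.780000 - (77.715352)/(68.545200) = 3.646217

3.646217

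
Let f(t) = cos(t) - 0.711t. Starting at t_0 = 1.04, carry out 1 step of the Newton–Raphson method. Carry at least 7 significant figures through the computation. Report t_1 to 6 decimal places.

0.891774

f'(t) = -sin(t) - 0.711
t_0 = 1.040000: f = -0.233220, f' = -1.573404 → t_1 = 1.040000 - (-0.233220)/(-1.573404) = 0.891774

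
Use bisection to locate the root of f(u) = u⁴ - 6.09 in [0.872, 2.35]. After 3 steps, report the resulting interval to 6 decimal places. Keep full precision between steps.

[1.426250, 1.611000]

f(0.872000) = -5.511816, f(2.350000) = 24.408006 (opposite signs)
step 1: m = 1.611000, f(m) = 0.645691 > 0 → root in [0.872000, 1.611000]
step 2: m = 1.241500, f(m) = -3.714326 < 0 → root in [1.241500, 1.611000]
step 3: m = 1.426250, f(m) = -1.952075 < 0 → root in [1.426250, 1.611000]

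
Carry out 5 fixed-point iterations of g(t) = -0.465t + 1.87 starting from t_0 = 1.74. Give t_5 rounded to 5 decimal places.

1.26637

t_1 = g(1.740000) = 1.060900
t_2 = g(1.060900) = 1.376682
t_3 = g(1.376682) = 1.229843
t_4 = g(1.229843) = 1.298123
t_5 = g(1.298123) = 1.266373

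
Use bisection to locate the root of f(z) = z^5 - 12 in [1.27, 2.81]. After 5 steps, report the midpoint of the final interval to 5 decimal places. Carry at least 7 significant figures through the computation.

1.63094

f(1.270000) = -8.696163, f(2.810000) = 163.198991 (opposite signs)
step 1: m = 2.040000, f(m) = 23.330586 > 0 → root in [1.270000, 2.040000]
step 2: m = 1.655000, f(m) = 0.416237 > 0 → root in [1.270000, 1.655000]
step 3: m = 1.462500, f(m) = -5.309180 < 0 → root in [1.462500, 1.655000]
step 4: m = 1.558750, f(m) = -2.797998 < 0 → root in [1.558750, 1.655000]
step 5: m = 1.606875, f(m) = -1.287016 < 0 → root in [1.606875, 1.655000]
Midpoint of [1.606875, 1.655000] = 1.630937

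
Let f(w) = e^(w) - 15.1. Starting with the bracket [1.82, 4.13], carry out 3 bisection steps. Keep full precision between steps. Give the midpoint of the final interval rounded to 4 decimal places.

2.8306

f(1.820000) = -8.928142, f(4.130000) = 47.077923 (opposite signs)
step 1: m = 2.975000, f(m) = 4.489623 > 0 → root in [1.820000, 2.975000]
step 2: m = 2.397500, f(m) = -4.104347 < 0 → root in [2.397500, 2.975000]
step 3: m = 2.686250, f(m) = -0.423464 < 0 → root in [2.686250, 2.975000]
Midpoint of [2.686250, 2.975000] = 2.830625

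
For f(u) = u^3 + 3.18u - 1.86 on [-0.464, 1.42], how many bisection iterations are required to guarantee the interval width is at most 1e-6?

21

Initial width b − a = 1.42 − -0.464 = 1.884000.
After n steps the width is (b−a)/2^n; need (b−a)/2^n ≤ 1e-6.
So n ≥ log₂(1.884000/1e-6) = log₂(1884000.0000) ≈ 20.8454.
Hence n = 21.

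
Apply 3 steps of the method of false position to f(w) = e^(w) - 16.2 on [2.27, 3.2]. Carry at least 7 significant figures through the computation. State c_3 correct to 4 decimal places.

False-position update: c = (a·f(b) − b·f(a))/(f(b) − f(a)); replace the endpoint whose sign matches f(c).
f(2.270000) = -6.520599, f(3.200000) = 8.332530
step 1: c = 2.678275, f(c) = -1.640048 < 0 → new bracket [2.678275, 3.200000]
step 2: c = 2.764075, f(c) = -0.335634 < 0 → new bracket [2.764075, 3.200000]
step 3: c = 2.780955, f(c) = -0.065585 < 0 → new bracket [2.780955, 3.200000]

2.7810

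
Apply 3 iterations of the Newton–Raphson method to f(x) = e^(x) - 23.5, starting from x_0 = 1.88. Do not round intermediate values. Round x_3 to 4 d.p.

3.2965

Newton update: x ← x − f(x)/f'(x).
f'(x) = e^(x)
x_0 = 1.880000: f = -16.946495, f' = 6.553505 → x_1 = 1.880000 - (-16.946495)/(6.553505) = 4.465867
x_1 = 4.465867: f = 63.496465, f' = 86.996465 → x_2 = 4.465867 - (63.496465)/(86.996465) = 3.735993
x_2 = 3.735993: f = 18.429658, f' = 41.929658 → x_3 = 3.735993 - (18.429658)/(41.929658) = 3.296456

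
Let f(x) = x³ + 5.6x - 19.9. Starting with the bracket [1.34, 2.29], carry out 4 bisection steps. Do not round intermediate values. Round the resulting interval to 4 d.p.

[1.9931, 2.0525]

f(1.340000) = -9.989896, f(2.290000) = 4.932989 (opposite signs)
step 1: m = 1.815000, f(m) = -3.756982 < 0 → root in [1.815000, 2.290000]
step 2: m = 2.052500, f(m) = 0.240682 > 0 → root in [1.815000, 2.052500]
step 3: m = 1.933750, f(m) = -1.839956 < 0 → root in [1.933750, 2.052500]
step 4: m = 1.993125, f(m) = -0.820717 < 0 → root in [1.993125, 2.052500]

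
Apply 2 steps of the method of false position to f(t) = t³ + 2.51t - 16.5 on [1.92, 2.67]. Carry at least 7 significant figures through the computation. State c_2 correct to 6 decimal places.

2.211369

f(1.920000) = -4.602912, f(2.670000) = 9.235863
step 1: c = 2.169457, f(c) = -0.844013 < 0 → new bracket [2.169457, 2.670000]
step 2: c = 2.211369, f(c) = -0.135531 < 0 → new bracket [2.211369, 2.670000]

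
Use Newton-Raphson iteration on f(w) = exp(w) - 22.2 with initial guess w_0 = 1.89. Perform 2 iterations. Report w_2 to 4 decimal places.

3.5624

f'(w) = exp(w)
w_0 = 1.890000: f = -15.580631, f' = 6.619369 → w_1 = 1.890000 - (-15.580631)/(6.619369) = 4.243794
w_1 = 4.243794: f = 47.471696, f' = 69.671696 → w_2 = 4.243794 - (47.471696)/(69.671696) = 3.562431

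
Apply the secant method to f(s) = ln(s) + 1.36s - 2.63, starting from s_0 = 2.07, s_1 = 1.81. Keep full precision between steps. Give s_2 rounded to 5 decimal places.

Secant update: s_(k+1) = s_k − f(s_k)·(s_k − s_(k-1))/(f(s_k) − f(s_(k-1))).
f(s_0) = 0.912749, f(s_1) = 0.424927
s_2 = 1.810000 - (0.424927)·(1.810000 - 2.070000)/(0.424927 - (0.912749)) = 1.583522; f(s_2) = -0.016759

1.58352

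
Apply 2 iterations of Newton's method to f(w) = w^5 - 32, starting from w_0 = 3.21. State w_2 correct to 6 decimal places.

Newton update: w ← w − f(w)/f'(w).
f'(w) = 5w^4
w_0 = 3.210000: f = 308.820071, f' = 530.872384 → w_1 = 3.210000 - (308.820071)/(530.872384) = 2.628278
w_1 = 2.628278: f = 93.417060, f' = 238.591681 → w_2 = 2.628278 - (93.417060)/(238.591681) = 2.236743

2.236743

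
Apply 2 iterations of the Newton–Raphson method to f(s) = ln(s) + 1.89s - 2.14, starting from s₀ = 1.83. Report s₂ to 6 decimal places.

1.087417

f'(s) = 1/s + 1.89
s_0 = 1.830000: f = 1.923016, f' = 2.436448 → s_1 = 1.830000 - (1.923016)/(2.436448) = 1.040730
s_1 = 1.040730: f = -0.133099, f' = 2.850864 → s_2 = 1.040730 - (-0.133099)/(2.850864) = 1.087417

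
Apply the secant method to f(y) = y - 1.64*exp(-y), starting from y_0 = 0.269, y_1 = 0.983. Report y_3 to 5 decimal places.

Secant update: y_(k+1) = y_k − f(y_k)·(y_k − y_(k-1))/(f(y_k) − f(y_(k-1))).
f(y_0) = -0.984195, f(y_1) = 0.369334
y_2 = 0.983000 - (0.369334)·(0.983000 - 0.269000)/(0.369334 - (-0.984195)) = 0.788173; f(y_2) = 0.042506
y_3 = 0.788173 - (0.042506)·(0.788173 - 0.983000)/(0.042506 - (0.369334)) = 0.762834; f(y_3) = -0.001968

0.76283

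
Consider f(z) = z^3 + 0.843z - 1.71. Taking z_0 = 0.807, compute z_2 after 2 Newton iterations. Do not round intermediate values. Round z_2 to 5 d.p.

0.96482

Newton update: z ← z − f(z)/f'(z).
f'(z) = 3z^2 + 0.843
z_0 = 0.807000: f = -0.504141, f' = 2.796747 → z_1 = 0.807000 - (-0.504141)/(2.796747) = 0.987260
z_1 = 0.987260: f = 0.084524, f' = 3.767046 → z_2 = 0.987260 - (0.084524)/(3.767046) = 0.964822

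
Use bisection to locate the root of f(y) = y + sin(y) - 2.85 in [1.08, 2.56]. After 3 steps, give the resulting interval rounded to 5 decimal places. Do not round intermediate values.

f(1.080000) = -0.888042, f(2.560000) = 0.259355 (opposite signs)
step 1: m = 1.820000, f(m) = -0.060891 < 0 → root in [1.820000, 2.560000]
step 2: m = 2.190000, f(m) = 0.154341 > 0 → root in [1.820000, 2.190000]
step 3: m = 2.005000, f(m) = 0.062205 > 0 → root in [1.820000, 2.005000]

[1.82000, 2.00500]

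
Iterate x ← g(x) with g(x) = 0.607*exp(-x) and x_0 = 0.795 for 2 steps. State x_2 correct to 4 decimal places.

0.4615

x_1 = g(0.795000) = 0.274110
x_2 = g(0.274110) = 0.461471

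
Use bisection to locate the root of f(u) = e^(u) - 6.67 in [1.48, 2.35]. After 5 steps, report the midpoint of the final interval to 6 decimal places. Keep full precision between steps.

1.901406

f(1.480000) = -2.277054, f(2.350000) = 3.815570 (opposite signs)
step 1: m = 1.915000, f(m) = 0.116939 > 0 → root in [1.480000, 1.915000]
step 2: m = 1.697500, f(m) = -1.209720 < 0 → root in [1.697500, 1.915000]
step 3: m = 1.806250, f(m) = -0.582424 < 0 → root in [1.806250, 1.915000]
step 4: m = 1.860625, f(m) = -0.242247 < 0 → root in [1.860625, 1.915000]
step 5: m = 1.887812, f(m) = -0.065095 < 0 → root in [1.887812, 1.915000]
Midpoint of [1.887812, 1.915000] = 1.901406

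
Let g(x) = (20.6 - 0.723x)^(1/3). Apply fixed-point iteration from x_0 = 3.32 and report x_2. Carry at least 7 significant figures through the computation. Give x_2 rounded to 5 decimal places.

x_1 = g(3.320000) = 2.630395
x_2 = g(2.630395) = 2.654199

2.65420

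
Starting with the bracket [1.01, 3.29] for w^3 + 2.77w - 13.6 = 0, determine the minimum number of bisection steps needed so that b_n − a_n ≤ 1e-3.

Initial width b − a = 3.29 − 1.01 = 2.280000.
After n steps the width is (b−a)/2^n; need (b−a)/2^n ≤ 1e-3.
So n ≥ log₂(2.280000/1e-3) = log₂(2280.0000) ≈ 11.1548.
Hence n = 12.

12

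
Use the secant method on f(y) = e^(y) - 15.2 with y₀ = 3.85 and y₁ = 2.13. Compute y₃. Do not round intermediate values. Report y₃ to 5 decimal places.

f(y_0) = 31.793063, f(y_1) = -6.785133
y_2 = 2.130000 - (-6.785133)·(2.130000 - 3.850000)/(-6.785133 - (31.793063)) = 2.432514; f(y_2) = -3.812530
y_3 = 2.432514 - (-3.812530)·(2.432514 - 2.130000)/(-3.812530 - (-6.785133)) = 2.820504; f(y_3) = 1.585313

2.82050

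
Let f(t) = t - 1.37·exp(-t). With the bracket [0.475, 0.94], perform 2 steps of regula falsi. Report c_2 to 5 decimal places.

f(0.475000) = -0.376983, f(0.940000) = 0.404840
step 1: c = 0.699216, f(c) = 0.018360 > 0 → new bracket [0.475000, 0.699216]
step 2: c = 0.688803, f(c) = 0.000821 > 0 → new bracket [0.475000, 0.688803]

0.68880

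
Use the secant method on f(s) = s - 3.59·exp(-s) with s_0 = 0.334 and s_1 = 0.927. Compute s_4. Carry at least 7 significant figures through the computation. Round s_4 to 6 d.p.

1.143760

f(s_0) = -2.236633, f(s_1) = -0.493704
s_2 = 0.927000 - (-0.493704)·(0.927000 - 0.334000)/(-0.493704 - (-2.236633)) = 1.094974; f(s_2) = -0.106055
s_3 = 1.094974 - (-0.106055)·(1.094974 - 0.927000)/(-0.106055 - (-0.493704)) = 1.140929; f(s_3) = -0.006155
s_4 = 1.140929 - (-0.006155)·(1.140929 - 1.094974)/(-0.006155 - (-0.106055)) = 1.143760; f(s_4) = -0.000080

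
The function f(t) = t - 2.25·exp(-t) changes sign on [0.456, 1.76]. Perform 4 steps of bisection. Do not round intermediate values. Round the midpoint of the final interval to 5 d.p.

0.90425

f(0.456000) = -0.970081, f(1.760000) = 1.372899 (opposite signs)
step 1: m = 1.108000, f(m) = 0.365008 > 0 → root in [0.456000, 1.108000]
step 2: m = 0.782000, f(m) = -0.247353 < 0 → root in [0.782000, 1.108000]
step 3: m = 0.945000, f(m) = 0.070471 > 0 → root in [0.782000, 0.945000]
step 4: m = 0.863500, f(m) = -0.085288 < 0 → root in [0.863500, 0.945000]
Midpoint of [0.863500, 0.945000] = 0.904250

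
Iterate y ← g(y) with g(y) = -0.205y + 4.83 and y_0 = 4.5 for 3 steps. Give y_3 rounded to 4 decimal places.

4.0041

y_1 = g(4.500000) = 3.907500
y_2 = g(3.907500) = 4.028963
y_3 = g(4.028963) = 4.004063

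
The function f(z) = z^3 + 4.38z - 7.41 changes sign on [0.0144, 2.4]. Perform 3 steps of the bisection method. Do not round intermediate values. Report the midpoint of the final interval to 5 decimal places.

f(0.014400) = -7.346925, f(2.400000) = 16.926000 (opposite signs)
step 1: m = 1.207200, f(m) = -0.363173 < 0 → root in [1.207200, 2.400000]
step 2: m = 1.803600, f(m) = 6.356830 > 0 → root in [1.207200, 1.803600]
step 3: m = 1.505400, f(m) = 2.595233 > 0 → root in [1.207200, 1.505400]
Midpoint of [1.207200, 1.505400] = 1.356300

1.35630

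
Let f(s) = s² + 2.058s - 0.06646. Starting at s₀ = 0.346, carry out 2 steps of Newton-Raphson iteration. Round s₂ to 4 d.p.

Newton update: s ← s − f(s)/f'(s).
f'(s) = 2s + 2.058
s_0 = 0.346000: f = 0.765324, f' = 2.750000 → s_1 = 0.346000 - (0.765324)/(2.750000) = 0.067700
s_1 = 0.067700: f = 0.077451, f' = 2.193401 → s_2 = 0.067700 - (0.077451)/(2.193401) = 0.032390

0.0324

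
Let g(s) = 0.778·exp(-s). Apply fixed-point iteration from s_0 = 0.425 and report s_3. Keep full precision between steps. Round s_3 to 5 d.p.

0.48731

s_1 = g(0.425000) = 0.508633
s_2 = g(0.508633) = 0.467825
s_3 = g(0.467825) = 0.487311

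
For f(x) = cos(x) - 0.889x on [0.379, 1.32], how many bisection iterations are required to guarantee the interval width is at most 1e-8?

Initial width b − a = 1.32 − 0.379 = 0.941000.
After n steps the width is (b−a)/2^n; need (b−a)/2^n ≤ 1e-8.
So n ≥ log₂(0.941000/1e-8) = log₂(94100000.0000) ≈ 26.4877.
Hence n = 27.

27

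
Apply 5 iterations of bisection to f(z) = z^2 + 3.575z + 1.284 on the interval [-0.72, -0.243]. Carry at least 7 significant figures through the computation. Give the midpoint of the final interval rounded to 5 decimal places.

f(-0.720000) = -0.771600, f(-0.243000) = 0.474324 (opposite signs)
step 1: m = -0.481500, f(m) = -0.205520 < 0 → root in [-0.481500, -0.243000]
step 2: m = -0.362250, f(m) = 0.120181 > 0 → root in [-0.481500, -0.362250]
step 3: m = -0.421875, f(m) = -0.046225 < 0 → root in [-0.421875, -0.362250]
step 4: m = -0.392062, f(m) = 0.036090 > 0 → root in [-0.421875, -0.392062]
step 5: m = -0.406969, f(m) = -0.005290 < 0 → root in [-0.406969, -0.392062]
Midpoint of [-0.406969, -0.392062] = -0.399516

-0.39952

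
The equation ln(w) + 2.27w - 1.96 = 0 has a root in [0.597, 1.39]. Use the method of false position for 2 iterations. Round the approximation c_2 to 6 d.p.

f(0.597000) = -1.120648, f(1.390000) = 1.524604
step 1: c = 0.932951, f(c) = 0.088395 > 0 → new bracket [0.597000, 0.932951]
step 2: c = 0.908389, f(c) = 0.005960 > 0 → new bracket [0.597000, 0.908389]

0.908389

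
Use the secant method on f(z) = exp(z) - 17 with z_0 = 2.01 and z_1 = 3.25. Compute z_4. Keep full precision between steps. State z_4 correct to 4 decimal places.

2.8365

f(z_0) = -9.536683, f(z_1) = 8.790340
z_2 = 3.250000 - (8.790340)·(3.250000 - 2.010000)/(8.790340 - (-9.536683)) = 2.655249; f(z_2) = -2.771477
z_3 = 2.655249 - (-2.771477)·(2.655249 - 3.250000)/(-2.771477 - (8.790340)) = 2.797816; f(z_3) = -0.591227
z_4 = 2.797816 - (-0.591227)·(2.797816 - 2.655249)/(-0.591227 - (-2.771477)) = 2.836477; f(z_4) = 0.055568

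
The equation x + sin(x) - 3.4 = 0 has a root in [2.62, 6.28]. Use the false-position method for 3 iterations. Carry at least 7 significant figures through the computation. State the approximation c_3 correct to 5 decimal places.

f(2.620000) = -0.281738, f(6.280000) = 2.876815
step 1: c = 2.946467, f(c) = -0.259643 < 0 → new bracket [2.946467, 6.280000]
step 2: c = 3.222424, f(c) = -0.258319 < 0 → new bracket [3.222424, 6.280000]
step 3: c = 3.474353, f(c) = -0.252300 < 0 → new bracket [3.474353, 6.280000]

3.47435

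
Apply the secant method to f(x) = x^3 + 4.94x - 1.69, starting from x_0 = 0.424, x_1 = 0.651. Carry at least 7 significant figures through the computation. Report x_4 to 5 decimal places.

0.33453

f(x_0) = 0.480785, f(x_1) = 1.801834
x_2 = 0.651000 - (1.801834)·(0.651000 - 0.424000)/(1.801834 - (0.480785)) = 0.341385; f(x_2) = 0.036229
x_3 = 0.341385 - (0.036229)·(0.341385 - 0.651000)/(0.036229 - (1.801834)) = 0.335032; f(x_3) = 0.002665
x_4 = 0.335032 - (0.002665)·(0.335032 - 0.341385)/(0.002665 - (0.036229)) = 0.334528; f(x_4) = 0.000003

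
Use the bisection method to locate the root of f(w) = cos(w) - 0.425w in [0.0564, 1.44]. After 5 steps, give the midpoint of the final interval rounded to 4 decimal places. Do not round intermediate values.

1.0725

f(0.056400) = 0.974440, f(1.440000) = -0.481576 (opposite signs)
step 1: m = 0.748200, f(m) = 0.414930 > 0 → root in [0.748200, 1.440000]
step 2: m = 1.094100, f(m) = -0.006146 < 0 → root in [0.748200, 1.094100]
step 3: m = 0.921150, f(m) = 0.213416 > 0 → root in [0.921150, 1.094100]
step 4: m = 1.007625, f(m) = 0.105630 > 0 → root in [1.007625, 1.094100]
step 5: m = 1.050863, f(m) = 0.050206 > 0 → root in [1.050863, 1.094100]
Midpoint of [1.050863, 1.094100] = 1.072481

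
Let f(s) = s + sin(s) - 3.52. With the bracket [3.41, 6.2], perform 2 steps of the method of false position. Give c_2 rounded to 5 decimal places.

f(3.410000) = -0.375196, f(6.200000) = 2.596911
step 1: c = 3.762207, f(c) = -0.339328 < 0 → new bracket [3.762207, 6.200000]
step 2: c = 4.043932, f(c) = -0.260847 < 0 → new bracket [4.043932, 6.200000]

4.04393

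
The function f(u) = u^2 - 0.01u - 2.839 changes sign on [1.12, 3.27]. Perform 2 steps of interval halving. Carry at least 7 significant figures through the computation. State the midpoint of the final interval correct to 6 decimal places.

1.926250

f(1.120000) = -1.595800, f(3.270000) = 7.821200 (opposite signs)
step 1: m = 2.195000, f(m) = 1.957075 > 0 → root in [1.120000, 2.195000]
step 2: m = 1.657500, f(m) = -0.108269 < 0 → root in [1.657500, 2.195000]
Midpoint of [1.657500, 2.195000] = 1.926250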